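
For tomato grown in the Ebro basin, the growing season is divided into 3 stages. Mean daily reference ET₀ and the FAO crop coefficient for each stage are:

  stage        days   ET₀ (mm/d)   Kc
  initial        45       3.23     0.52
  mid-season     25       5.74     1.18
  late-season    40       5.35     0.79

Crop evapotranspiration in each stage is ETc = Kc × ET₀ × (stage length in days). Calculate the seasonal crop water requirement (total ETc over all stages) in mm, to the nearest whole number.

414 mm

initial: 0.52 × 3.23 × 45 = 75.58 mm
mid-season: 1.18 × 5.74 × 25 = 169.33 mm
late-season: 0.79 × 5.35 × 40 = 169.06 mm
Seasonal total = 413.97 mm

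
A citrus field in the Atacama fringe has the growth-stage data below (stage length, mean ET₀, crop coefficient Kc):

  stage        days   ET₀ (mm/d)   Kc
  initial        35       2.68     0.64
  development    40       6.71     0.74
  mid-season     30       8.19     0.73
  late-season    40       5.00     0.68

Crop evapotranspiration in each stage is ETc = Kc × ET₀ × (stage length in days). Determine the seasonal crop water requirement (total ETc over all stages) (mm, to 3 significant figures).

initial: 0.64 × 2.68 × 35 = 60.03 mm
development: 0.74 × 6.71 × 40 = 198.62 mm
mid-season: 0.73 × 8.19 × 30 = 179.36 mm
late-season: 0.68 × 5.00 × 40 = 136.00 mm
Seasonal total = 574.01 mm

574 mm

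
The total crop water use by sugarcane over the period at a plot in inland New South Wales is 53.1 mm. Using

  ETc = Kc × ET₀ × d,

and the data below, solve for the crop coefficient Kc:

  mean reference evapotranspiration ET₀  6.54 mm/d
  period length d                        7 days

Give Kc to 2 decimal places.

ETc = Kc × ET₀ × d  ⇒  Kc = ETc / (ET₀ × d)
Kc = 53.1 / (6.54 × 7) = 53.1 / 45.78 = 1.1599

1.16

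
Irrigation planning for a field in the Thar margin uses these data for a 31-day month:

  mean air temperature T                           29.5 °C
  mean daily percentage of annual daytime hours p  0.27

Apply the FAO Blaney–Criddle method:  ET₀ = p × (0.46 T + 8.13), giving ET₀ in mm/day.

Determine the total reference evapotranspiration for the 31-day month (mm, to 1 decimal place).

181.6 mm

ET₀ = 0.27 × (0.46 × 29.5 + 8.13) = 0.27 × 21.700 = 5.8590 mm/d
Monthly total = 5.8590 × 31 = 181.629 mm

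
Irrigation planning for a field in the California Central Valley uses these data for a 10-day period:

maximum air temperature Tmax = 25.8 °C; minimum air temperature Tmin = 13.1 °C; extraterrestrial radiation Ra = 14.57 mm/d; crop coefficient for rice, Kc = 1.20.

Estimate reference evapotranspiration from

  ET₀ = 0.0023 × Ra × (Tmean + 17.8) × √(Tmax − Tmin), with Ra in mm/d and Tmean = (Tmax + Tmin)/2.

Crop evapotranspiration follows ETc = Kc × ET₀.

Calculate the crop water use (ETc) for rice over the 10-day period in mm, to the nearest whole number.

53 mm

Tmean = (25.8 + 13.1)/2 = 19.45 °C
ET₀ = 0.0023 × 14.57 × (19.45 + 17.8) × √12.7 = 0.0023 × 14.57 × 37.25 × 3.5637 = 4.4485 mm/d
ETc = Kc × ET₀ = 1.20 × 4.4485 = 5.3382 mm/d
Over 10 days: 5.3382 × 10 = 53.382 mm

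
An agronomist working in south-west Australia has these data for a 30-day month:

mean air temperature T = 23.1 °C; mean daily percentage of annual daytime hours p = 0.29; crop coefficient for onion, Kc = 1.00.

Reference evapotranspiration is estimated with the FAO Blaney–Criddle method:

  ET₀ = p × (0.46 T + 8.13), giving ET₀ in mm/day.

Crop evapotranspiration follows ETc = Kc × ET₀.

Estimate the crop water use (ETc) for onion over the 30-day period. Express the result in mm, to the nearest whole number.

163 mm

ET₀ = 0.29 × (0.46 × 23.1 + 8.13) = 0.29 × 18.756 = 5.4392 mm/d
ETc = Kc × ET₀ = 1.00 × 5.4392 = 5.4392 mm/d
Over 30 days: 5.4392 × 30 = 163.176 mm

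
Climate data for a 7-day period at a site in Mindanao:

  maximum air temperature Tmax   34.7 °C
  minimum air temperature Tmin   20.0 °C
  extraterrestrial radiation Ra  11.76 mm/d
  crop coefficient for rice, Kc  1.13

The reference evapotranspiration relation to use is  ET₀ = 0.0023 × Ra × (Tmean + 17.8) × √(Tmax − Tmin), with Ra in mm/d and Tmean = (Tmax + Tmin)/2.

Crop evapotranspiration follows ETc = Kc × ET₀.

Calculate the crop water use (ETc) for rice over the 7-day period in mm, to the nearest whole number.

37 mm

Tmean = (34.7 + 20.0)/2 = 27.35 °C
ET₀ = 0.0023 × 11.76 × (27.35 + 17.8) × √14.7 = 0.0023 × 11.76 × 45.15 × 3.8341 = 4.6823 mm/d
ETc = Kc × ET₀ = 1.13 × 4.6823 = 5.2910 mm/d
Over 7 days: 5.2910 × 7 = 37.037 mm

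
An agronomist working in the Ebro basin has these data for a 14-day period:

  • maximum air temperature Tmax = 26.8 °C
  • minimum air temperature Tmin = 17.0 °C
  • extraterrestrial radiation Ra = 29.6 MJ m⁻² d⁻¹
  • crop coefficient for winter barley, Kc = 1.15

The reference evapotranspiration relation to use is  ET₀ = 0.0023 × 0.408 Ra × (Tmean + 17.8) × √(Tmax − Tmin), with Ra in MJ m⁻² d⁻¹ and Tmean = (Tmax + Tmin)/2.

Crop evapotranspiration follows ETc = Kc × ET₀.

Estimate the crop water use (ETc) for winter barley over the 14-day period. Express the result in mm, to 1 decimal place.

55.6 mm

Tmean = (26.8 + 17.0)/2 = 21.90 °C
0.408 Ra = 0.408 × 29.6 = 12.0768 mm/d equivalent
ET₀ = 0.0023 × 12.0768 × (21.90 + 17.8) × √9.8 = 0.0023 × 12.0768 × 39.70 × 3.1305 = 3.4521 mm/d
ETc = Kc × ET₀ = 1.15 × 3.4521 = 3.9699 mm/d
Over 14 days: 3.9699 × 14 = 55.579 mm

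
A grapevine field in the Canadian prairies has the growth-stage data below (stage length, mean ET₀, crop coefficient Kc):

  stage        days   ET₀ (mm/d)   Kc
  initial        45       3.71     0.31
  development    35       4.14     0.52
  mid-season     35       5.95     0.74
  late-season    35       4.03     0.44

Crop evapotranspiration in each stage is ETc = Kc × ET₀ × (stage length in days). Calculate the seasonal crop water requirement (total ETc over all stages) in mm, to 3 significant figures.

initial: 0.31 × 3.71 × 45 = 51.75 mm
development: 0.52 × 4.14 × 35 = 75.35 mm
mid-season: 0.74 × 5.95 × 35 = 154.11 mm
late-season: 0.44 × 4.03 × 35 = 62.06 mm
Seasonal total = 343.27 mm

343 mm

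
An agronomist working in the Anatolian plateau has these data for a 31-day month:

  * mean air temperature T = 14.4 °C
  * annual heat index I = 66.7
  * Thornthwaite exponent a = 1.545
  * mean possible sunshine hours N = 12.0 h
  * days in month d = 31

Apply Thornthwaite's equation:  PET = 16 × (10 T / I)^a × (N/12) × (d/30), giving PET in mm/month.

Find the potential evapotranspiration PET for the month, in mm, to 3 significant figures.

10T/I = 10 × 14.4 / 66.7 = 2.1589
(10T/I)^a = 2.1589^1.545 = 3.2839
Uncorrected PET = 16 × 3.2839 = 52.542 mm
Correction = (N/12)(d/30) = (12.0/12)(31/30) = 1.0333
PET = 52.542 × 1.0333 = 54.292 mm/month

54.3 mm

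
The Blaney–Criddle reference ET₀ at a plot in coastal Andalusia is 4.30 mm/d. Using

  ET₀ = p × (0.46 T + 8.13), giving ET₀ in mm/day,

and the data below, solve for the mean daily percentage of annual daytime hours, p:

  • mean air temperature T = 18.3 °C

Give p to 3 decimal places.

0.260

p = ET₀ / (0.46 T + 8.13) = 4.30 / (0.46 × 18.3 + 8.13) = 4.30 / 16.548 = 0.2599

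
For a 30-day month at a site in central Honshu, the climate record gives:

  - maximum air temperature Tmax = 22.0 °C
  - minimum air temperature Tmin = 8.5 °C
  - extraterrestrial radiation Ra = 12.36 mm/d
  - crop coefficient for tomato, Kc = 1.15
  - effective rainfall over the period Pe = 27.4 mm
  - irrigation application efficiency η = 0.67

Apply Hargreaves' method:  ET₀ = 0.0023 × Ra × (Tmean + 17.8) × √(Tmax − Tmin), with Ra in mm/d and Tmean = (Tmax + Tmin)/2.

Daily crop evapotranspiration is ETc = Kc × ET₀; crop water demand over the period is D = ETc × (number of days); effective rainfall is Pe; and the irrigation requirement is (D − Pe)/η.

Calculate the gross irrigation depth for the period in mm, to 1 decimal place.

136.9 mm

Tmean = (22.0 + 8.5)/2 = 15.25 °C
ET₀ = 0.0023 × 12.36 × (15.25 + 17.8) × √13.5 = 0.0023 × 12.36 × 33.05 × 3.6742 = 3.4521 mm/d
ETc = Kc × ET₀ = 1.15 × 3.4521 = 3.9699 mm/d
Crop demand D = ETc × 30 d = 3.9699 × 30 = 119.097 mm
D − Pe = 119.097 − 27.4 = 91.697 mm
Gross irrigation = 91.697 / 0.67 = 136.861 mm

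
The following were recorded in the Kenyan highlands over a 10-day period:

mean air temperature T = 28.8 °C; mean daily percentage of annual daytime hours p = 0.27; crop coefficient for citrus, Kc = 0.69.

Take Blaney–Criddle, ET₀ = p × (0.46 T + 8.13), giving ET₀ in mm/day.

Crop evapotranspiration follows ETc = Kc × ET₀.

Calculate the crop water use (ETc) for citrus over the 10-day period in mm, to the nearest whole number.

ET₀ = 0.27 × (0.46 × 28.8 + 8.13) = 0.27 × 21.378 = 5.7721 mm/d
ETc = Kc × ET₀ = 0.69 × 5.7721 = 3.9827 mm/d
Over 10 days: 3.9827 × 10 = 39.827 mm

40 mm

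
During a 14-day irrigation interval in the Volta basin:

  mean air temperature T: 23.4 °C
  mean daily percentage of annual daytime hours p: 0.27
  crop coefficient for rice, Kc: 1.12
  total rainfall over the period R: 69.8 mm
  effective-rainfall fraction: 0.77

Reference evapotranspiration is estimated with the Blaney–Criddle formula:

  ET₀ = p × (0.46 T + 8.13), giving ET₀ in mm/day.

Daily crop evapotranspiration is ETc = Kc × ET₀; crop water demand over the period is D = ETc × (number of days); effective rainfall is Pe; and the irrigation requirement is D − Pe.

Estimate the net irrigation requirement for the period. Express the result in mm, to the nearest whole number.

ET₀ = 0.27 × (0.46 × 23.4 + 8.13) = 0.27 × 18.894 = 5.1014 mm/d
ETc = Kc × ET₀ = 1.12 × 5.1014 = 5.7136 mm/d
Crop demand D = ETc × 14 d = 5.7136 × 14 = 79.990 mm
Pe = 0.77 × 69.8 = 53.746 mm
D − Pe = 79.990 − 53.746 = 26.244 mm

26 mm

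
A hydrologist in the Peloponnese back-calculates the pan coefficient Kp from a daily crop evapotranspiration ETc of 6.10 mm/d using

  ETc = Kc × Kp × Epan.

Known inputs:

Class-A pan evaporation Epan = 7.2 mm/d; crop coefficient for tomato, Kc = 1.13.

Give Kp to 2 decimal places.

ETc = Kc × Kp × Epan  ⇒  Kp = ETc / (Kc × Epan)
Kp = 6.10 / (1.13 × 7.2) = 6.10 / 8.136 = 0.7498

0.75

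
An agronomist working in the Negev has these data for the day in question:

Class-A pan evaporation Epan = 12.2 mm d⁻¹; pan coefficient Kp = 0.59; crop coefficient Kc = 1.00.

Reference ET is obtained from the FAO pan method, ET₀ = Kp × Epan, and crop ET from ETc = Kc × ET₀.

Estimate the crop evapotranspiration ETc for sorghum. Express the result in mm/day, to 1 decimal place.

ET₀ = 0.59 × 12.2 = 7.1980 mm/d
ETc = Kc × ET₀ = 1.00 × 7.1980 = 7.1980 mm/d

7.2 mm/day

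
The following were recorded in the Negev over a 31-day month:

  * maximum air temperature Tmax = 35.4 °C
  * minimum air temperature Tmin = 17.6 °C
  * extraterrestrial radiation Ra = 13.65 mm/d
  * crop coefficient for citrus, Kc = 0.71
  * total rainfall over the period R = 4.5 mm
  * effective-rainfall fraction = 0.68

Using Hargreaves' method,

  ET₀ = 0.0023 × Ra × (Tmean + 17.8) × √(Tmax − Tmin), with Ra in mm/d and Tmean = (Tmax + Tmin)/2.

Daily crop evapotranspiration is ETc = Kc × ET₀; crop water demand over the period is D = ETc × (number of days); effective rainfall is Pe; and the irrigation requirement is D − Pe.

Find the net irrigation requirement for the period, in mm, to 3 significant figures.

126 mm

Tmean = (35.4 + 17.6)/2 = 26.50 °C
ET₀ = 0.0023 × 13.65 × (26.50 + 17.8) × √17.8 = 0.0023 × 13.65 × 44.30 × 4.2190 = 5.8678 mm/d
ETc = Kc × ET₀ = 0.71 × 5.8678 = 4.1661 mm/d
Crop demand D = ETc × 31 d = 4.1661 × 31 = 129.149 mm
Pe = 0.68 × 4.5 = 3.060 mm
D − Pe = 129.149 − 3.060 = 126.089 mm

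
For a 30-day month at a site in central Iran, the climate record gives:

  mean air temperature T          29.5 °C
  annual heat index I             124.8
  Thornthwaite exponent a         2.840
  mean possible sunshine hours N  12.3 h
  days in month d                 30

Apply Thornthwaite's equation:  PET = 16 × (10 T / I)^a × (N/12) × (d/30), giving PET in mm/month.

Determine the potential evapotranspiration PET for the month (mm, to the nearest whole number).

10T/I = 10 × 29.5 / 124.8 = 2.3638
(10T/I)^a = 2.3638^2.840 = 11.5094
Uncorrected PET = 16 × 11.5094 = 184.150 mm
Correction = (N/12)(d/30) = (12.3/12)(30/30) = 1.0250
PET = 184.150 × 1.0250 = 188.754 mm/month

189 mm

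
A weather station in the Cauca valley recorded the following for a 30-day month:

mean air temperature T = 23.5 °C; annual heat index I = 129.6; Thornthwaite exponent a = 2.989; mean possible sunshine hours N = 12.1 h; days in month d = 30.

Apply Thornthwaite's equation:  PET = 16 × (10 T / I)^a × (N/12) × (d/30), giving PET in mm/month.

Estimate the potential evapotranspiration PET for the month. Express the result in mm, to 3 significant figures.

95.6 mm

10T/I = 10 × 23.5 / 129.6 = 1.8133
(10T/I)^a = 1.8133^2.989 = 5.9233
Uncorrected PET = 16 × 5.9233 = 94.773 mm
Correction = (N/12)(d/30) = (12.1/12)(30/30) = 1.0083
PET = 94.773 × 1.0083 = 95.560 mm/month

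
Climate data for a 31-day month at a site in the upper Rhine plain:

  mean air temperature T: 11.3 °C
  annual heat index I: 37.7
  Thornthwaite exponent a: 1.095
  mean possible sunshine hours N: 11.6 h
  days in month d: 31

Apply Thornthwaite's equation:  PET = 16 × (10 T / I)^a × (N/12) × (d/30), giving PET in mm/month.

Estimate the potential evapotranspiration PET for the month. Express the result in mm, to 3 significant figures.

10T/I = 10 × 11.3 / 37.7 = 2.9973
(10T/I)^a = 2.9973^1.095 = 3.3267
Uncorrected PET = 16 × 3.3267 = 53.227 mm
Correction = (N/12)(d/30) = (11.6/12)(31/30) = 0.9989
PET = 53.227 × 0.9989 = 53.168 mm/month

53.2 mm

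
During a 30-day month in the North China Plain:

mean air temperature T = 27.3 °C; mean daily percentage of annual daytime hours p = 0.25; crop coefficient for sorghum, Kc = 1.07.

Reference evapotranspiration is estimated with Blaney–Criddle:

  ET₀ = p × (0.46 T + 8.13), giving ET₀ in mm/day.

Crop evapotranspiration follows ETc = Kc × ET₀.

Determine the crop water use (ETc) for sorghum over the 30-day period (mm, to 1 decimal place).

166.0 mm

ET₀ = 0.25 × (0.46 × 27.3 + 8.13) = 0.25 × 20.688 = 5.1720 mm/d
ETc = Kc × ET₀ = 1.07 × 5.1720 = 5.5340 mm/d
Over 30 days: 5.5340 × 30 = 166.020 mm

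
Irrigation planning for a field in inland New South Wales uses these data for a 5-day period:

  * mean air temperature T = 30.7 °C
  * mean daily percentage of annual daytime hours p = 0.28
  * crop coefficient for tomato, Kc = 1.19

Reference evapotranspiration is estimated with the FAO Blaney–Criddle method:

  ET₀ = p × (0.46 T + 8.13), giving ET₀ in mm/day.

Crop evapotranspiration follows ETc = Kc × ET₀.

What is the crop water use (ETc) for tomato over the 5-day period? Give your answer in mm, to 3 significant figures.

37.1 mm

ET₀ = 0.28 × (0.46 × 30.7 + 8.13) = 0.28 × 22.252 = 6.2306 mm/d
ETc = Kc × ET₀ = 1.19 × 6.2306 = 7.4144 mm/d
Over 5 days: 7.4144 × 5 = 37.072 mm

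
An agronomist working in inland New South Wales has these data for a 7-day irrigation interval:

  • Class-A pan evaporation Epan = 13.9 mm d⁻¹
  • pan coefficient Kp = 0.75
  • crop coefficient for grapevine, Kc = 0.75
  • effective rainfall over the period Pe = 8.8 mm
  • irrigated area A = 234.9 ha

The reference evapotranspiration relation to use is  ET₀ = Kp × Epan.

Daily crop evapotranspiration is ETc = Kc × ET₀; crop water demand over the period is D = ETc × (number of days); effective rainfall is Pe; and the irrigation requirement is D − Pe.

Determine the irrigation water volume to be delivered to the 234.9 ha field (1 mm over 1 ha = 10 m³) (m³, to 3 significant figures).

ET₀ = 0.75 × 13.9 = 10.4250 mm/d
ETc = Kc × ET₀ = 0.75 × 10.4250 = 7.8188 mm/d
Crop demand D = ETc × 7 d = 7.8188 × 7 = 54.732 mm
D − Pe = 54.732 − 8.8 = 45.932 mm
Volume = 45.932 mm × 234.9 ha × 10 = 107894.3 m³

108000 m³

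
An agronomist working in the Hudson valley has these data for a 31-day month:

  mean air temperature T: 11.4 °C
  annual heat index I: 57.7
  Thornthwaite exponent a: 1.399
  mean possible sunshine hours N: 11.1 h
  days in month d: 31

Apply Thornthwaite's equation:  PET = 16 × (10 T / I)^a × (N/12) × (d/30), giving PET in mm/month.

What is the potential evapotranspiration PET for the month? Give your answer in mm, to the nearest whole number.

10T/I = 10 × 11.4 / 57.7 = 1.9757
(10T/I)^a = 1.9757^1.399 = 2.5925
Uncorrected PET = 16 × 2.5925 = 41.480 mm
Correction = (N/12)(d/30) = (11.1/12)(31/30) = 0.9558
PET = 41.480 × 0.9558 = 39.647 mm/month

40 mm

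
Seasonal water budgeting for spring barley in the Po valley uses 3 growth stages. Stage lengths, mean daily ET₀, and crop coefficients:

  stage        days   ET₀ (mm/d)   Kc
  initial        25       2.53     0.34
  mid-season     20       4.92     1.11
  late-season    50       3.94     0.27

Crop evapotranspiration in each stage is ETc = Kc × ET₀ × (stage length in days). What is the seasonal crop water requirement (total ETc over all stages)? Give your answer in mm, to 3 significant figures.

184 mm

initial: 0.34 × 2.53 × 25 = 21.51 mm
mid-season: 1.11 × 4.92 × 20 = 109.22 mm
late-season: 0.27 × 3.94 × 50 = 53.19 mm
Seasonal total = 183.92 mm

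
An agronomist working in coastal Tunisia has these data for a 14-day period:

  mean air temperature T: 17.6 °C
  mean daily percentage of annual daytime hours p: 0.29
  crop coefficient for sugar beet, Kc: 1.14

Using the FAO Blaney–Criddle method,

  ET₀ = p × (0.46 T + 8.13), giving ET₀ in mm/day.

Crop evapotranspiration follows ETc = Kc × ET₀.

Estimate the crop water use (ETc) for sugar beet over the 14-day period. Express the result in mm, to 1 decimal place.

ET₀ = 0.29 × (0.46 × 17.6 + 8.13) = 0.29 × 16.226 = 4.7055 mm/d
ETc = Kc × ET₀ = 1.14 × 4.7055 = 5.3643 mm/d
Over 14 days: 5.3643 × 14 = 75.100 mm

75.1 mm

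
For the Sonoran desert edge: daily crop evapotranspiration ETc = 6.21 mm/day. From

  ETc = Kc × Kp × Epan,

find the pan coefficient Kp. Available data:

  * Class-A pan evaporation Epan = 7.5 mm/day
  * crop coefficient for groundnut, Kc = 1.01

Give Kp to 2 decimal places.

ETc = Kc × Kp × Epan  ⇒  Kp = ETc / (Kc × Epan)
Kp = 6.21 / (1.01 × 7.5) = 6.21 / 7.575 = 0.8198

0.82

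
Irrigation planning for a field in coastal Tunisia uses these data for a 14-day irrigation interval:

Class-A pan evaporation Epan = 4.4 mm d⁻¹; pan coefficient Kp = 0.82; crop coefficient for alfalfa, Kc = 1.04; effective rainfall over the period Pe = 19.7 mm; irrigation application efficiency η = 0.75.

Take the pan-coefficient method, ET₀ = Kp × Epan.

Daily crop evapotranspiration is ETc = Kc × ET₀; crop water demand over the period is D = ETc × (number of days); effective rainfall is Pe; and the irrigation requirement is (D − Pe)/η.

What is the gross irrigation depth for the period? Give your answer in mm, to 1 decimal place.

43.8 mm

ET₀ = 0.82 × 4.4 = 3.6080 mm/d
ETc = Kc × ET₀ = 1.04 × 3.6080 = 3.7523 mm/d
Crop demand D = ETc × 14 d = 3.7523 × 14 = 52.532 mm
D − Pe = 52.532 − 19.7 = 32.832 mm
Gross irrigation = 32.832 / 0.75 = 43.776 mm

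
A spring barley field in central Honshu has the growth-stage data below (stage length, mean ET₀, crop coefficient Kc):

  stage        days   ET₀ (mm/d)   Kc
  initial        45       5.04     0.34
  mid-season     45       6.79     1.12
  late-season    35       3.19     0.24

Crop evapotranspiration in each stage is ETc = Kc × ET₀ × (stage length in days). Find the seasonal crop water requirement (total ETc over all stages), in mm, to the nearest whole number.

446 mm

initial: 0.34 × 5.04 × 45 = 77.11 mm
mid-season: 1.12 × 6.79 × 45 = 342.22 mm
late-season: 0.24 × 3.19 × 35 = 26.80 mm
Seasonal total = 446.13 mm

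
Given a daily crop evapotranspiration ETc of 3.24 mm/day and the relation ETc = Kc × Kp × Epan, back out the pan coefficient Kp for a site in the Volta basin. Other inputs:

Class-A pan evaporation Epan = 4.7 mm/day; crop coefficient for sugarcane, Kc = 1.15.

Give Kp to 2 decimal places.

0.60

ETc = Kc × Kp × Epan  ⇒  Kp = ETc / (Kc × Epan)
Kp = 3.24 / (1.15 × 4.7) = 3.24 / 5.405 = 0.5994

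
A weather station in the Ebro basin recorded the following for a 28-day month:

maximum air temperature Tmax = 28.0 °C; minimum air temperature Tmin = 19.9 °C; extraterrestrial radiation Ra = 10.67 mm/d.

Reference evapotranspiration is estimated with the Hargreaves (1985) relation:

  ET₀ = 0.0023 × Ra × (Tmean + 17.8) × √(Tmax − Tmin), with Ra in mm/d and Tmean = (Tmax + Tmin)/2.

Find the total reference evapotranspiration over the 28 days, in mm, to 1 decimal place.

Tmean = (28.0 + 19.9)/2 = 23.95 °C
ET₀ = 0.0023 × 10.67 × (23.95 + 17.8) × √8.1 = 0.0023 × 10.67 × 41.75 × 2.8460 = 2.9160 mm/d
Over 28 days: 2.9160 × 28 = 81.648 mm

81.6 mm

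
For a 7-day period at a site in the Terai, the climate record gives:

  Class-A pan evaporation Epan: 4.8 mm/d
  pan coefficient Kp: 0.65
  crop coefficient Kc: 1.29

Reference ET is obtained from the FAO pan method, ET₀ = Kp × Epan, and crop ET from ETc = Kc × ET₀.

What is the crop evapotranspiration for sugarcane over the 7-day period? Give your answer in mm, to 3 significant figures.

28.2 mm

ET₀ = 0.65 × 4.8 = 3.1200 mm/d
ETc = Kc × ET₀ = 1.29 × 3.1200 = 4.0248 mm/d
Over 7 days: 4.0248 × 7 = 28.174 mm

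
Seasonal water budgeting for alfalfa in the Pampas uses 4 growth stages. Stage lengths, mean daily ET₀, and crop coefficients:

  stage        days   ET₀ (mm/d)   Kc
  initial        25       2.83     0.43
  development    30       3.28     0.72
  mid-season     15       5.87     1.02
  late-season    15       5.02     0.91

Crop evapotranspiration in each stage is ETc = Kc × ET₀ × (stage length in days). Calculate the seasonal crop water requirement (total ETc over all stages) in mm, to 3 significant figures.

260 mm

initial: 0.43 × 2.83 × 25 = 30.42 mm
development: 0.72 × 3.28 × 30 = 70.85 mm
mid-season: 1.02 × 5.87 × 15 = 89.81 mm
late-season: 0.91 × 5.02 × 15 = 68.52 mm
Seasonal total = 259.60 mm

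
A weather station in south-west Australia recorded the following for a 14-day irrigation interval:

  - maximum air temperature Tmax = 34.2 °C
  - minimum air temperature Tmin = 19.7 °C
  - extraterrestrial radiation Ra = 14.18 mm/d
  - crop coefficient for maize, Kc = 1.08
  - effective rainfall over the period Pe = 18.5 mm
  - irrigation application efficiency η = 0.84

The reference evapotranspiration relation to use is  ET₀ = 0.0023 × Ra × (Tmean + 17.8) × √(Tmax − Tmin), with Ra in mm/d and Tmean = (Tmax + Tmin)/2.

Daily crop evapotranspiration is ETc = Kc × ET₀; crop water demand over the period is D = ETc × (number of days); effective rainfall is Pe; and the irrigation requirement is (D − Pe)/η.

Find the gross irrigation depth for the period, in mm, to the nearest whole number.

Tmean = (34.2 + 19.7)/2 = 26.95 °C
ET₀ = 0.0023 × 14.18 × (26.95 + 17.8) × √14.5 = 0.0023 × 14.18 × 44.75 × 3.8079 = 5.5575 mm/d
ETc = Kc × ET₀ = 1.08 × 5.5575 = 6.0021 mm/d
Crop demand D = ETc × 14 d = 6.0021 × 14 = 84.029 mm
D − Pe = 84.029 − 18.5 = 65.529 mm
Gross irrigation = 65.529 / 0.84 = 78.011 mm

78 mm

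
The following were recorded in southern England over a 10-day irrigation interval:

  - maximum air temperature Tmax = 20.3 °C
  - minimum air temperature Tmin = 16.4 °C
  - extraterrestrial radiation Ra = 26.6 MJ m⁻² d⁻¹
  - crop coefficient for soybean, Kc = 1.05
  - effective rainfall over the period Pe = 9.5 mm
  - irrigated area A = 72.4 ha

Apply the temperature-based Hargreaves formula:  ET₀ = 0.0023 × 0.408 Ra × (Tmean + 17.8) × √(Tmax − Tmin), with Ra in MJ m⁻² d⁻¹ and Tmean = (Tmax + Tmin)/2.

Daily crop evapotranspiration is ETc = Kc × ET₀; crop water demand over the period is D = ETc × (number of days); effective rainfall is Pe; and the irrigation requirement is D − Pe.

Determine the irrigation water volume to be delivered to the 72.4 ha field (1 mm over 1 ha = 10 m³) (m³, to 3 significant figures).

6670 m³

Tmean = (20.3 + 16.4)/2 = 18.35 °C
0.408 Ra = 0.408 × 26.6 = 10.8528 mm/d equivalent
ET₀ = 0.0023 × 10.8528 × (18.35 + 17.8) × √3.9 = 0.0023 × 10.8528 × 36.15 × 1.9748 = 1.7820 mm/d
ETc = Kc × ET₀ = 1.05 × 1.7820 = 1.8711 mm/d
Crop demand D = ETc × 10 d = 1.8711 × 10 = 18.711 mm
D − Pe = 18.711 − 9.5 = 9.211 mm
Volume = 9.211 mm × 72.4 ha × 10 = 6668.8 m³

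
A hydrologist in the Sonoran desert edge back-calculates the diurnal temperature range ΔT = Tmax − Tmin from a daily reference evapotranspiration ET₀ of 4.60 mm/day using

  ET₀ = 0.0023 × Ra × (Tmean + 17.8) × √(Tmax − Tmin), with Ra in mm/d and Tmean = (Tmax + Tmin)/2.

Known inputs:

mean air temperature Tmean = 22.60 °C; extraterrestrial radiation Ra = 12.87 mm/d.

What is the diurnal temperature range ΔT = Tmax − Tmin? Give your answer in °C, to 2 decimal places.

√ΔT = ET₀ / [0.0023 × Ra × (Tmean+17.8)] = 4.60 / (0.0023 × 12.87 × 40.40) = 3.8465
ΔT = 3.8465² = 14.796 °C

14.80 °C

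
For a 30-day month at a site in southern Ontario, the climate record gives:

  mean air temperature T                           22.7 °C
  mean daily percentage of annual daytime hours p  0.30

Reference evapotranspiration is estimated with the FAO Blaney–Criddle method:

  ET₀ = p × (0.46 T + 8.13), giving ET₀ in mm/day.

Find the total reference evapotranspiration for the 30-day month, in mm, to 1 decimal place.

ET₀ = 0.30 × (0.46 × 22.7 + 8.13) = 0.30 × 18.572 = 5.5716 mm/d
Monthly total = 5.5716 × 30 = 167.148 mm

167.1 mm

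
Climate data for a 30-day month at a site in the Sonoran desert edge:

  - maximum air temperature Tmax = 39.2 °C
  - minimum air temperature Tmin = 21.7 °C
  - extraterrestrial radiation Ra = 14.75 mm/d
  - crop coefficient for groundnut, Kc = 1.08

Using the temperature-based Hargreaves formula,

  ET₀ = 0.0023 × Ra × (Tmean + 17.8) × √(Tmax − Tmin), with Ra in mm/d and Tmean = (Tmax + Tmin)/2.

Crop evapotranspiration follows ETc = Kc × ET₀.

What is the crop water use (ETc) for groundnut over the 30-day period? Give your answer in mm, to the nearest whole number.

222 mm

Tmean = (39.2 + 21.7)/2 = 30.45 °C
ET₀ = 0.0023 × 14.75 × (30.45 + 17.8) × √17.5 = 0.0023 × 14.75 × 48.25 × 4.1833 = 6.8476 mm/d
ETc = Kc × ET₀ = 1.08 × 6.8476 = 7.3954 mm/d
Over 30 days: 7.3954 × 30 = 221.862 mm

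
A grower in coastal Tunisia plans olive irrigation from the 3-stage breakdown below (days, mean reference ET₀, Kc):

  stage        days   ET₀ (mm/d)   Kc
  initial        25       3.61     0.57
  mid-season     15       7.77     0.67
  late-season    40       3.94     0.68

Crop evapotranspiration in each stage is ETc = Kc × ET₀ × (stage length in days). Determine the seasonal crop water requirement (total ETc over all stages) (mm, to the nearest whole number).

initial: 0.57 × 3.61 × 25 = 51.44 mm
mid-season: 0.67 × 7.77 × 15 = 78.09 mm
late-season: 0.68 × 3.94 × 40 = 107.17 mm
Seasonal total = 236.70 mm

237 mm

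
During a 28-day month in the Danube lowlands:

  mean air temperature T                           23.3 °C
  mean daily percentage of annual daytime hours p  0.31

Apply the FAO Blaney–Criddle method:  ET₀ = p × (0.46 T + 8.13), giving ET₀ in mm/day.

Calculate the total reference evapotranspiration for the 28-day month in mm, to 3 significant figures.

ET₀ = 0.31 × (0.46 × 23.3 + 8.13) = 0.31 × 18.848 = 5.8429 mm/d
Monthly total = 5.8429 × 28 = 163.601 mm

164 mm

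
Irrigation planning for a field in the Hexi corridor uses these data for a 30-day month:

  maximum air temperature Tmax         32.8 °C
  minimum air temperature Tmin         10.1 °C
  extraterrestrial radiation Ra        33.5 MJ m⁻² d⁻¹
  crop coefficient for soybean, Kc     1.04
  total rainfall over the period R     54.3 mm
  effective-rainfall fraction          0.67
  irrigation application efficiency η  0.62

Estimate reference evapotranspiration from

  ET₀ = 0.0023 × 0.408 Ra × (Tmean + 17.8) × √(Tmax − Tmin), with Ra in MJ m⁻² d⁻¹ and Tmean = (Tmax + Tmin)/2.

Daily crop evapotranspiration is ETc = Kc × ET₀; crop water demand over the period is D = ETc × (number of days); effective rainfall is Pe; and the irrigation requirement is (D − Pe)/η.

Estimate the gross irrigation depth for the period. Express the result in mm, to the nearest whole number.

237 mm

Tmean = (32.8 + 10.1)/2 = 21.45 °C
0.408 Ra = 0.408 × 33.5 = 13.6680 mm/d equivalent
ET₀ = 0.0023 × 13.6680 × (21.45 + 17.8) × √22.7 = 0.0023 × 13.6680 × 39.25 × 4.7645 = 5.8788 mm/d
ETc = Kc × ET₀ = 1.04 × 5.8788 = 6.1140 mm/d
Crop demand D = ETc × 30 d = 6.1140 × 30 = 183.420 mm
Pe = 0.67 × 54.3 = 36.381 mm
D − Pe = 183.420 − 36.381 = 147.039 mm
Gross irrigation = 147.039 / 0.62 = 237.160 mm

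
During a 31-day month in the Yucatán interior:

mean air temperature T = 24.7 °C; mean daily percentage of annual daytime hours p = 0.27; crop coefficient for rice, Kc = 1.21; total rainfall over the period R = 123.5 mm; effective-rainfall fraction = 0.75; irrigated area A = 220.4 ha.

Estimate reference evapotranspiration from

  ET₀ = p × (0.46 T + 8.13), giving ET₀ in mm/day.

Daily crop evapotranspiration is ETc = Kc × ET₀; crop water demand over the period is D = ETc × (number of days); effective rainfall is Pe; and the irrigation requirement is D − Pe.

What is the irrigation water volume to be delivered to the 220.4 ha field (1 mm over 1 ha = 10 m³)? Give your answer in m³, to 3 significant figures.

231000 m³

ET₀ = 0.27 × (0.46 × 24.7 + 8.13) = 0.27 × 19.492 = 5.2628 mm/d
ETc = Kc × ET₀ = 1.21 × 5.2628 = 6.3680 mm/d
Crop demand D = ETc × 31 d = 6.3680 × 31 = 197.408 mm
Pe = 0.75 × 123.5 = 92.625 mm
D − Pe = 197.408 − 92.625 = 104.783 mm
Volume = 104.783 mm × 220.4 ha × 10 = 230941.7 m³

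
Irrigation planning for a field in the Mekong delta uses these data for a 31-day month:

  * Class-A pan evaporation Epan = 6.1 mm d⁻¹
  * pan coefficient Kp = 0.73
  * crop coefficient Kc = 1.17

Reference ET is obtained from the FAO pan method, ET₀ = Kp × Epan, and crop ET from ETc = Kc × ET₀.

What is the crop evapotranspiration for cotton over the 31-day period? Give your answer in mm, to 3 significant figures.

ET₀ = 0.73 × 6.1 = 4.4530 mm/d
ETc = Kc × ET₀ = 1.17 × 4.4530 = 5.2100 mm/d
Over 31 days: 5.2100 × 31 = 161.510 mm

162 mm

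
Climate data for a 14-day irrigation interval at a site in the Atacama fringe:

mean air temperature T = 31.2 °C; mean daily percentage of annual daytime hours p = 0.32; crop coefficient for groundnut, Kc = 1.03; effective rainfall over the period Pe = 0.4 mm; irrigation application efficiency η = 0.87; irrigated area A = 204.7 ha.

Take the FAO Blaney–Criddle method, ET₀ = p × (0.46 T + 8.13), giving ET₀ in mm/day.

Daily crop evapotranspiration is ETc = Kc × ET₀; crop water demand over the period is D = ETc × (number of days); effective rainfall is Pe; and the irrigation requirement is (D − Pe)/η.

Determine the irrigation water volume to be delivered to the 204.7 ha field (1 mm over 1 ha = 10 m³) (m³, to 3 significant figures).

243000 m³

ET₀ = 0.32 × (0.46 × 31.2 + 8.13) = 0.32 × 22.482 = 7.1942 mm/d
ETc = Kc × ET₀ = 1.03 × 7.1942 = 7.4100 mm/d
Crop demand D = ETc × 14 d = 7.4100 × 14 = 103.740 mm
D − Pe = 103.740 − 0.4 = 103.340 mm
Gross irrigation = 103.340 / 0.87 = 118.782 mm
Volume = 118.782 mm × 204.7 ha × 10 = 243146.8 m³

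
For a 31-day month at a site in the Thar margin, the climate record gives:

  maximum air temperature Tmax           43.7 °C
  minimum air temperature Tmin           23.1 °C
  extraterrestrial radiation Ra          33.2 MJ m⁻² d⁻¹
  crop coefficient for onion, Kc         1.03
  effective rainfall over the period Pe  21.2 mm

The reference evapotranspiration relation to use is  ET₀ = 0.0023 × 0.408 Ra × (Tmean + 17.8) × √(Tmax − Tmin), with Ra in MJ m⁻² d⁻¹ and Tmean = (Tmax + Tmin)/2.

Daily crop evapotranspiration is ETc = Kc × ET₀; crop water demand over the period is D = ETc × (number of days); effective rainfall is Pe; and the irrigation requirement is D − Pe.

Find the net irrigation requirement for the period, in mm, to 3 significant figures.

Tmean = (43.7 + 23.1)/2 = 33.40 °C
0.408 Ra = 0.408 × 33.2 = 13.5456 mm/d equivalent
ET₀ = 0.0023 × 13.5456 × (33.40 + 17.8) × √20.6 = 0.0023 × 13.5456 × 51.20 × 4.5387 = 7.2398 mm/d
ETc = Kc × ET₀ = 1.03 × 7.2398 = 7.4570 mm/d
Crop demand D = ETc × 31 d = 7.4570 × 31 = 231.167 mm
D − Pe = 231.167 − 21.2 = 209.967 mm

210 mm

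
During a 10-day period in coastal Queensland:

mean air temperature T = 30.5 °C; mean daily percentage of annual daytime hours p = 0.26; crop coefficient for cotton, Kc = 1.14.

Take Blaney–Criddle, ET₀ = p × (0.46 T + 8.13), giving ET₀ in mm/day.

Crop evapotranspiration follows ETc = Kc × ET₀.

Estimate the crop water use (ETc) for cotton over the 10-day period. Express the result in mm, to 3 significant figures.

ET₀ = 0.26 × (0.46 × 30.5 + 8.13) = 0.26 × 22.160 = 5.7616 mm/d
ETc = Kc × ET₀ = 1.14 × 5.7616 = 6.5682 mm/d
Over 10 days: 6.5682 × 10 = 65.682 mm

65.7 mm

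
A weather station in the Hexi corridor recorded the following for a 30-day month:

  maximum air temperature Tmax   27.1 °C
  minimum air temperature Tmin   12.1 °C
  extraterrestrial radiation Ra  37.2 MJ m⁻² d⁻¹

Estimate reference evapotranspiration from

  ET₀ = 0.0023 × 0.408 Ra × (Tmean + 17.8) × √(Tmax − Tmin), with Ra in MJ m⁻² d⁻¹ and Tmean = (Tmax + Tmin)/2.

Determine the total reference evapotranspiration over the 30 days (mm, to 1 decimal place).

151.7 mm

Tmean = (27.1 + 12.1)/2 = 19.60 °C
0.408 Ra = 0.408 × 37.2 = 15.1776 mm/d equivalent
ET₀ = 0.0023 × 15.1776 × (19.60 + 17.8) × √15.0 = 0.0023 × 15.1776 × 37.40 × 3.8730 = 5.0565 mm/d
Over 30 days: 5.0565 × 30 = 151.695 mm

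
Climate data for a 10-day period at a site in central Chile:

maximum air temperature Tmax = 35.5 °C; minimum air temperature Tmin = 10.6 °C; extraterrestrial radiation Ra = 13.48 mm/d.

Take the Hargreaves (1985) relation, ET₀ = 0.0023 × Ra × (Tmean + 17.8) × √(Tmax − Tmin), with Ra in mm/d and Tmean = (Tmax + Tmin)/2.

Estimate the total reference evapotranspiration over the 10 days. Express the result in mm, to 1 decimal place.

Tmean = (35.5 + 10.6)/2 = 23.05 °C
ET₀ = 0.0023 × 13.48 × (23.05 + 17.8) × √24.9 = 0.0023 × 13.48 × 40.85 × 4.9900 = 6.3199 mm/d
Over 10 days: 6.3199 × 10 = 63.199 mm

63.2 mm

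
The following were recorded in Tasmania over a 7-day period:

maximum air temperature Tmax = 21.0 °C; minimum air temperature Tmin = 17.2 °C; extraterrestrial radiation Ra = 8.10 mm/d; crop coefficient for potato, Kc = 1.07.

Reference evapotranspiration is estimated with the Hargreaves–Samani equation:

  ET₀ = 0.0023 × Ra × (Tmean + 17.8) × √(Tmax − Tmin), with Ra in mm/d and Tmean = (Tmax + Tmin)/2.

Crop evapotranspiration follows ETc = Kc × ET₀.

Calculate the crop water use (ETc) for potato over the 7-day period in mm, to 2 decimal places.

10.04 mm

Tmean = (21.0 + 17.2)/2 = 19.10 °C
ET₀ = 0.0023 × 8.10 × (19.10 + 17.8) × √3.8 = 0.0023 × 8.10 × 36.90 × 1.9494 = 1.3401 mm/d
ETc = Kc × ET₀ = 1.07 × 1.3401 = 1.4339 mm/d
Over 7 days: 1.4339 × 7 = 10.037 mm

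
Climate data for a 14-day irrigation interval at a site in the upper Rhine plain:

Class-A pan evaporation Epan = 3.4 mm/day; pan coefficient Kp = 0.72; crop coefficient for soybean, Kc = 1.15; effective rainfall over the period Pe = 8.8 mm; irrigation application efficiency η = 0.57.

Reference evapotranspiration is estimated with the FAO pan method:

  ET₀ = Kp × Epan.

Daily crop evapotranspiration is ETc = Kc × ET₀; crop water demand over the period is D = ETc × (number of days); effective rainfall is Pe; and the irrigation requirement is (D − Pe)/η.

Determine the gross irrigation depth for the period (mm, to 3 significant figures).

ET₀ = 0.72 × 3.4 = 2.4480 mm/d
ETc = Kc × ET₀ = 1.15 × 2.4480 = 2.8152 mm/d
Crop demand D = ETc × 14 d = 2.8152 × 14 = 39.413 mm
D − Pe = 39.413 − 8.8 = 30.613 mm
Gross irrigation = 30.613 / 0.57 = 53.707 mm

53.7 mm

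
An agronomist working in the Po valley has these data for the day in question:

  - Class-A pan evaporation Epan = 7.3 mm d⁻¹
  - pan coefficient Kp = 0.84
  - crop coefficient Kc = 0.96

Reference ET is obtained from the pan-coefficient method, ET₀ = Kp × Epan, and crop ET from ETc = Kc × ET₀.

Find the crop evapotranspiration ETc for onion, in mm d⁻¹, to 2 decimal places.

ET₀ = 0.84 × 7.3 = 6.1320 mm/d
ETc = Kc × ET₀ = 0.96 × 6.1320 = 5.8867 mm/d

5.89 mm d⁻¹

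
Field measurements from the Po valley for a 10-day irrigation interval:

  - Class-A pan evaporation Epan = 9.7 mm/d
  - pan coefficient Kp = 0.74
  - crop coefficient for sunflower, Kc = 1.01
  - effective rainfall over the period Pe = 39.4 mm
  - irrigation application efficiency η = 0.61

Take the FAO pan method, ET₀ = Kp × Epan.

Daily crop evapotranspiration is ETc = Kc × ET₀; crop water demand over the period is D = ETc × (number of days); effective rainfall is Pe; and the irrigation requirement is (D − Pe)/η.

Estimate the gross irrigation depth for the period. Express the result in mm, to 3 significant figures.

ET₀ = 0.74 × 9.7 = 7.1780 mm/d
ETc = Kc × ET₀ = 1.01 × 7.1780 = 7.2498 mm/d
Crop demand D = ETc × 10 d = 7.2498 × 10 = 72.498 mm
D − Pe = 72.498 − 39.4 = 33.098 mm
Gross irrigation = 33.098 / 0.61 = 54.259 mm

54.3 mm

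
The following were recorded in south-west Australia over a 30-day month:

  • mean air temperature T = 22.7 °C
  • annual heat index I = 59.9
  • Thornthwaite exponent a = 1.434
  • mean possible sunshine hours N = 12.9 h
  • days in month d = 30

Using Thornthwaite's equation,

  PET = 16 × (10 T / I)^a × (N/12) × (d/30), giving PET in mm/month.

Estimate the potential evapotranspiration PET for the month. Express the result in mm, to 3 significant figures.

10T/I = 10 × 22.7 / 59.9 = 3.7896
(10T/I)^a = 3.7896^1.434 = 6.7562
Uncorrected PET = 16 × 6.7562 = 108.099 mm
Correction = (N/12)(d/30) = (12.9/12)(30/30) = 1.0750
PET = 108.099 × 1.0750 = 116.206 mm/month

116 mm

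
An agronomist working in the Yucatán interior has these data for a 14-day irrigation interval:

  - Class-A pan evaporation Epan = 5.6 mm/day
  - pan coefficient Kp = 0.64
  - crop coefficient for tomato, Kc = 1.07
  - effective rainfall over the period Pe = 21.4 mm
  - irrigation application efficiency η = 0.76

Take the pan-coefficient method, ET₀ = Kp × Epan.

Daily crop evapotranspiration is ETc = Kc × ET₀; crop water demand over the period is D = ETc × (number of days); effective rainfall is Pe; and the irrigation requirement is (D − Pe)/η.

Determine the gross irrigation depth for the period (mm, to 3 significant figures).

42.5 mm

ET₀ = 0.64 × 5.6 = 3.5840 mm/d
ETc = Kc × ET₀ = 1.07 × 3.5840 = 3.8349 mm/d
Crop demand D = ETc × 14 d = 3.8349 × 14 = 53.689 mm
D − Pe = 53.689 − 21.4 = 32.289 mm
Gross irrigation = 32.289 / 0.76 = 42.486 mm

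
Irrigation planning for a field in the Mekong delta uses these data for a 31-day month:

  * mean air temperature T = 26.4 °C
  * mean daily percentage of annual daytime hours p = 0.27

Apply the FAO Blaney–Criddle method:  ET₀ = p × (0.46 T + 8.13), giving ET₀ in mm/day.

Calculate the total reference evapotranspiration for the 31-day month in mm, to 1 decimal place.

169.7 mm

ET₀ = 0.27 × (0.46 × 26.4 + 8.13) = 0.27 × 20.274 = 5.4740 mm/d
Monthly total = 5.4740 × 31 = 169.694 mm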